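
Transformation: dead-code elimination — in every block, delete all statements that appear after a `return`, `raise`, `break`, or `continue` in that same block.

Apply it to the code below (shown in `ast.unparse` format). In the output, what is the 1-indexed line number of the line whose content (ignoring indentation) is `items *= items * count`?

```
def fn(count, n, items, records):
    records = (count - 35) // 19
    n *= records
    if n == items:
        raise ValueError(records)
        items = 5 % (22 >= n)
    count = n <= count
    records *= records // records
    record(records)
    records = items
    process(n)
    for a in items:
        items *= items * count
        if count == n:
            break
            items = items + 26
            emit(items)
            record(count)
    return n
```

Transformed code:
def fn(count, n, items, records):
    records = (count - 35) // 19
    n *= records
    if n == items:
        raise ValueError(records)
    count = n <= count
    records *= records // records
    record(records)
    records = items
    process(n)
    for a in items:
        items *= items * count
        if count == n:
            break
    return n

12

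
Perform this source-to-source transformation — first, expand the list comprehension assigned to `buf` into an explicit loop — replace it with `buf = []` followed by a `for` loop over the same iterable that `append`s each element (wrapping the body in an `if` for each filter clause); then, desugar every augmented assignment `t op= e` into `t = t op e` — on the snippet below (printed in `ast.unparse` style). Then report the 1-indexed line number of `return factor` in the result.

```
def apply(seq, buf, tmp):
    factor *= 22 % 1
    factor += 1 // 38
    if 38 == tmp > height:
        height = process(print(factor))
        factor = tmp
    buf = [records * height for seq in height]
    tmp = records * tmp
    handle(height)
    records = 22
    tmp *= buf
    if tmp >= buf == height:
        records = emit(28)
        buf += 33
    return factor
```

17

Transformed code:
def apply(seq, buf, tmp):
    factor = factor * (22 % 1)
    factor = factor + 1 // 38
    if 38 == tmp > height:
        height = process(print(factor))
        factor = tmp
    buf = []
    for seq in height:
        buf.append(records * height)
    tmp = records * tmp
    handle(height)
    records = 22
    tmp = tmp * buf
    if tmp >= buf == height:
        records = emit(28)
        buf = buf + 33
    return factor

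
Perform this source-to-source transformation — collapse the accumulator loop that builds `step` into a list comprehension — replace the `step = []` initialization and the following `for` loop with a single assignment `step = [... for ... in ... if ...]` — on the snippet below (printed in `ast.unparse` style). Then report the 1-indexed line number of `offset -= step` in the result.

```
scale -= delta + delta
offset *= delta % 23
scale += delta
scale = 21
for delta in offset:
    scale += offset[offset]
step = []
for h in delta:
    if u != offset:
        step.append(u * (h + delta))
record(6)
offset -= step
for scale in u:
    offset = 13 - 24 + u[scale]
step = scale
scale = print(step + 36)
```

9

Transformed code:
scale -= delta + delta
offset *= delta % 23
scale += delta
scale = 21
for delta in offset:
    scale += offset[offset]
step = [u * (h + delta) for h in delta if u != offset]
record(6)
offset -= step
for scale in u:
    offset = 13 - 24 + u[scale]
step = scale
scale = print(step + 36)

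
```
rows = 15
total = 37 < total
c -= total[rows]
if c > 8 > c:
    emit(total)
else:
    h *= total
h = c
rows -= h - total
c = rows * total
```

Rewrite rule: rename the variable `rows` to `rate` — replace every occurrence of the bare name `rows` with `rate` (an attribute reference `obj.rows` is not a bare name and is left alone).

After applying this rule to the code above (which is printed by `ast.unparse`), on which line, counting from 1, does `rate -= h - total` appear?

9

Transformed code:
rate = 15
total = 37 < total
c -= total[rate]
if c > 8 > c:
    emit(total)
else:
    h *= total
h = c
rate -= h - total
c = rate * total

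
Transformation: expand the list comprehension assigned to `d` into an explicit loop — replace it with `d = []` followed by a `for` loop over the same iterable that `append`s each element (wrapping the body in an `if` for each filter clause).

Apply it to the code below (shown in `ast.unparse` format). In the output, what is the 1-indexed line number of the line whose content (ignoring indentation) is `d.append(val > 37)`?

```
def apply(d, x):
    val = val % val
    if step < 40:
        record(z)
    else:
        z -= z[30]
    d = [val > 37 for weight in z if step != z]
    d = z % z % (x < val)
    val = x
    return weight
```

Transformed code:
def apply(d, x):
    val = val % val
    if step < 40:
        record(z)
    else:
        z -= z[30]
    d = []
    for weight in z:
        if step != z:
            d.append(val > 37)
    d = z % z % (x < val)
    val = x
    return weight

10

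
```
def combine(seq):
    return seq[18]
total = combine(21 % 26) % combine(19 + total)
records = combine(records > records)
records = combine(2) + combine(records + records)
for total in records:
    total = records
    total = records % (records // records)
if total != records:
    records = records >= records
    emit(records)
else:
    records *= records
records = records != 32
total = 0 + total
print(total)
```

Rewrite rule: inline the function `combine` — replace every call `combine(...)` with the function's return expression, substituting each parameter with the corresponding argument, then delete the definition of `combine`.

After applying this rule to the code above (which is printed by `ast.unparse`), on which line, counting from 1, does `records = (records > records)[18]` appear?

Transformed code:
total = (21 % 26)[18] % (19 + total)[18]
records = (records > records)[18]
records = 2[18] + (records + records)[18]
for total in records:
    total = records
    total = records % (records // records)
if total != records:
    records = records >= records
    emit(records)
else:
    records *= records
records = records != 32
total = 0 + total
print(total)

2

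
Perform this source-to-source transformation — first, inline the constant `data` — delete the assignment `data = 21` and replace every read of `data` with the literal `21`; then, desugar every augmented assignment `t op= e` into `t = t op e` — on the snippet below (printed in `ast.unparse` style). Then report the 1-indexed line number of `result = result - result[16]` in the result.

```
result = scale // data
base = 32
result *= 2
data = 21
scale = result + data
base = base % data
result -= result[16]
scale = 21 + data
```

6

Transformed code:
result = scale // 21
base = 32
result = result * 2
scale = result + 21
base = base % 21
result = result - result[16]
scale = 21 + 21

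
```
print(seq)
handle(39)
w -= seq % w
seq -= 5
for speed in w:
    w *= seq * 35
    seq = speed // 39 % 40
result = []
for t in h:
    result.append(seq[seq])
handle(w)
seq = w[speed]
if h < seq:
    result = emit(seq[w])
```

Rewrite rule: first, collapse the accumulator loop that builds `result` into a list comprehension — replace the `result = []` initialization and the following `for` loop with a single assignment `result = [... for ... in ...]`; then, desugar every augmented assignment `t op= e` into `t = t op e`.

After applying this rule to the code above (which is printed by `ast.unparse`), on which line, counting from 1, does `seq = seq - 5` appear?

4

Transformed code:
print(seq)
handle(39)
w = w - seq % w
seq = seq - 5
for speed in w:
    w = w * (seq * 35)
    seq = speed // 39 % 40
result = [seq[seq] for t in h]
handle(w)
seq = w[speed]
if h < seq:
    result = emit(seq[w])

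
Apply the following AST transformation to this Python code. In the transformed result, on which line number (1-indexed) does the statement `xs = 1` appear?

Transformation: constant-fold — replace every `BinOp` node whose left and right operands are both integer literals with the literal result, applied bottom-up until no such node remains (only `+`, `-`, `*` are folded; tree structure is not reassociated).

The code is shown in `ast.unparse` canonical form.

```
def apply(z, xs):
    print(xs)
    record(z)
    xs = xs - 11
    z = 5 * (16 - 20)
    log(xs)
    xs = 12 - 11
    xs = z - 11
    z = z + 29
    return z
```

Transformed code:
def apply(z, xs):
    print(xs)
    record(z)
    xs = xs - 11
    z = -20
    log(xs)
    xs = 1
    xs = z - 11
    z = z + 29
    return z

7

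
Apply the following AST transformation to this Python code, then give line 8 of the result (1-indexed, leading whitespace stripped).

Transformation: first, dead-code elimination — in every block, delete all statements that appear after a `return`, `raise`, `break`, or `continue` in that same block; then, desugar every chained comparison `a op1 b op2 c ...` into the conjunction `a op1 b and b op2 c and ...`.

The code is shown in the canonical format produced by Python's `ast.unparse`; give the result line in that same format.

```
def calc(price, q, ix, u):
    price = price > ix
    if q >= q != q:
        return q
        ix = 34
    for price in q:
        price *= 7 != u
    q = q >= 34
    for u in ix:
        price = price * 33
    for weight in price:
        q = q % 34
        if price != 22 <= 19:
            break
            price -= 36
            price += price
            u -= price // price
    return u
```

for u in ix:

Transformed code:
def calc(price, q, ix, u):
    price = price > ix
    if q >= q and q != q:
        return q
    for price in q:
        price *= 7 != u
    q = q >= 34
    for u in ix:
        price = price * 33
    for weight in price:
        q = q % 34
        if price != 22 and 22 <= 19:
            break
    return u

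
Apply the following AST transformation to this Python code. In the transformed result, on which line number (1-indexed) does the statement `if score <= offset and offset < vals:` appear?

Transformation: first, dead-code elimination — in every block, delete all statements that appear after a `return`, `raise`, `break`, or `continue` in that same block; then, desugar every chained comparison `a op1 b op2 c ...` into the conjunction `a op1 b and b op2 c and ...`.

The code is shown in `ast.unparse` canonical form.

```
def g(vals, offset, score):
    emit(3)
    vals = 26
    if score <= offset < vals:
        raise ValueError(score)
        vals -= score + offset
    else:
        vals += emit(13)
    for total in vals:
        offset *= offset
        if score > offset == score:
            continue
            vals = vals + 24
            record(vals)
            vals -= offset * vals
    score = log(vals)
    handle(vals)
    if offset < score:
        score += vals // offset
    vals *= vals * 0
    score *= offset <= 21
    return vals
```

4

Transformed code:
def g(vals, offset, score):
    emit(3)
    vals = 26
    if score <= offset and offset < vals:
        raise ValueError(score)
    else:
        vals += emit(13)
    for total in vals:
        offset *= offset
        if score > offset and offset == score:
            continue
    score = log(vals)
    handle(vals)
    if offset < score:
        score += vals // offset
    vals *= vals * 0
    score *= offset <= 21
    return vals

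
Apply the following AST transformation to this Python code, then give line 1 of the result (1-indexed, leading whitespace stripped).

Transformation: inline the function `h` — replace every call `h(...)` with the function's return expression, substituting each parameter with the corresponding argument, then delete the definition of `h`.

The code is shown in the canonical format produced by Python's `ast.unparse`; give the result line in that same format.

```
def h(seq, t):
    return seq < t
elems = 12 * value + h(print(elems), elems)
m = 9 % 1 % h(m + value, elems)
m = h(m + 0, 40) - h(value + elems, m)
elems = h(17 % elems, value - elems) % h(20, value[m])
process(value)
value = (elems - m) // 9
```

elems = 12 * value + (print(elems) < elems)

Transformed code:
elems = 12 * value + (print(elems) < elems)
m = 9 % 1 % (m + value < elems)
m = (m + 0 < 40) - (value + elems < m)
elems = (17 % elems < value - elems) % (20 < value[m])
process(value)
value = (elems - m) // 9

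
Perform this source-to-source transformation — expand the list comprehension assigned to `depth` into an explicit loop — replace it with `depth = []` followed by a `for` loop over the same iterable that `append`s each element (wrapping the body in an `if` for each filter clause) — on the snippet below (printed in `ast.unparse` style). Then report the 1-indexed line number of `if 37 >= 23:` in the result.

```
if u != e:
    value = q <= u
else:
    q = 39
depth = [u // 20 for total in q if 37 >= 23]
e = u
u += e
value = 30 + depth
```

7

Transformed code:
if u != e:
    value = q <= u
else:
    q = 39
depth = []
for total in q:
    if 37 >= 23:
        depth.append(u // 20)
e = u
u += e
value = 30 + depth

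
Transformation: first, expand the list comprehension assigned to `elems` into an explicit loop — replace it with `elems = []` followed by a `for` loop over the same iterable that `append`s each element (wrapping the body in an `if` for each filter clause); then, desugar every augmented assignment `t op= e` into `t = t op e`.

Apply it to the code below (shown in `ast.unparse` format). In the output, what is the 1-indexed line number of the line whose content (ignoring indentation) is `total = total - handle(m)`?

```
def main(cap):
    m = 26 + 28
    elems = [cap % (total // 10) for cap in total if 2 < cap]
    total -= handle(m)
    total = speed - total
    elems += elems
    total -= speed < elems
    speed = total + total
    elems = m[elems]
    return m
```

7

Transformed code:
def main(cap):
    m = 26 + 28
    elems = []
    for cap in total:
        if 2 < cap:
            elems.append(cap % (total // 10))
    total = total - handle(m)
    total = speed - total
    elems = elems + elems
    total = total - (speed < elems)
    speed = total + total
    elems = m[elems]
    return m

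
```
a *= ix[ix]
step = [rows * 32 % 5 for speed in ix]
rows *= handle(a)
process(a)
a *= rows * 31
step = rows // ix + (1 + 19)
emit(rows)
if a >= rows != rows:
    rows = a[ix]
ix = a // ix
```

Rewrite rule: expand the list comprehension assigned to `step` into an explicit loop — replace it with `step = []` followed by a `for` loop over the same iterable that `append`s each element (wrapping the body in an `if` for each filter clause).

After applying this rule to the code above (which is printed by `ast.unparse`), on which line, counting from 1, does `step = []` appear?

Transformed code:
a *= ix[ix]
step = []
for speed in ix:
    step.append(rows * 32 % 5)
rows *= handle(a)
process(a)
a *= rows * 31
step = rows // ix + (1 + 19)
emit(rows)
if a >= rows != rows:
    rows = a[ix]
ix = a // ix

2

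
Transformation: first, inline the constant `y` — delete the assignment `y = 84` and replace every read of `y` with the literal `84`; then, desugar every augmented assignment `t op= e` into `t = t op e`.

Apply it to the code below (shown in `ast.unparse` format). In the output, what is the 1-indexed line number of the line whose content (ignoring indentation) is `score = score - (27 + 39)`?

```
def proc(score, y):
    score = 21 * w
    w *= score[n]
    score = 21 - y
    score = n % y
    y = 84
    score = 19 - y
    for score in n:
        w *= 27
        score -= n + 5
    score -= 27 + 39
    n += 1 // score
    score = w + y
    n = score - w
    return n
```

10

Transformed code:
def proc(score, y):
    score = 21 * w
    w = w * score[n]
    score = 21 - 84
    score = n % 84
    score = 19 - 84
    for score in n:
        w = w * 27
        score = score - (n + 5)
    score = score - (27 + 39)
    n = n + 1 // score
    score = w + 84
    n = score - w
    return n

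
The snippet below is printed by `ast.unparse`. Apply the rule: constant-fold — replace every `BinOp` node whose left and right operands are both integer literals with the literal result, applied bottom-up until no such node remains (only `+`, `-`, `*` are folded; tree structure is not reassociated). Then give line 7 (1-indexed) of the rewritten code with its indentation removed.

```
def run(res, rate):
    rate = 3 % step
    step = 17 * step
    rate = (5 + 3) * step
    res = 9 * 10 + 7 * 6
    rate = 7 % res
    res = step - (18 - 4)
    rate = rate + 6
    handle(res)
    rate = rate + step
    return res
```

res = step - 14

Transformed code:
def run(res, rate):
    rate = 3 % step
    step = 17 * step
    rate = 8 * step
    res = 132
    rate = 7 % res
    res = step - 14
    rate = rate + 6
    handle(res)
    rate = rate + step
    return res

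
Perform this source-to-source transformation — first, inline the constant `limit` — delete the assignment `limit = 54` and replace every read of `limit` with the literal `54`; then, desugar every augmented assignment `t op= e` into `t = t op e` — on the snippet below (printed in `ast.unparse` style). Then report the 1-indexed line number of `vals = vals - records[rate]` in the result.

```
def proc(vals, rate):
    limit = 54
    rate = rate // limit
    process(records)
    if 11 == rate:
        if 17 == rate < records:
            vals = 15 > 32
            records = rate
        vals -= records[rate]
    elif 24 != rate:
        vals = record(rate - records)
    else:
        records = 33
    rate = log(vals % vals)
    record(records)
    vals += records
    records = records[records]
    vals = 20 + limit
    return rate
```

Transformed code:
def proc(vals, rate):
    rate = rate // 54
    process(records)
    if 11 == rate:
        if 17 == rate < records:
            vals = 15 > 32
            records = rate
        vals = vals - records[rate]
    elif 24 != rate:
        vals = record(rate - records)
    else:
        records = 33
    rate = log(vals % vals)
    record(records)
    vals = vals + records
    records = records[records]
    vals = 20 + 54
    return rate

8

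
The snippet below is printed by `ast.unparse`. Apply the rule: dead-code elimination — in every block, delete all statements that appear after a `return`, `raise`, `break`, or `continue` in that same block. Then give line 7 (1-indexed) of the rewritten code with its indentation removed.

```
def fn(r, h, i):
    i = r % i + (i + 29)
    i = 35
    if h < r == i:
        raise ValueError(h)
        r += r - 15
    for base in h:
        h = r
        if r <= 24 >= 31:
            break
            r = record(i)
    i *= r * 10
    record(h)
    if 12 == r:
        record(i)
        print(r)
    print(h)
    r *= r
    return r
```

Transformed code:
def fn(r, h, i):
    i = r % i + (i + 29)
    i = 35
    if h < r == i:
        raise ValueError(h)
    for base in h:
        h = r
        if r <= 24 >= 31:
            break
    i *= r * 10
    record(h)
    if 12 == r:
        record(i)
        print(r)
    print(h)
    r *= r
    return r

h = r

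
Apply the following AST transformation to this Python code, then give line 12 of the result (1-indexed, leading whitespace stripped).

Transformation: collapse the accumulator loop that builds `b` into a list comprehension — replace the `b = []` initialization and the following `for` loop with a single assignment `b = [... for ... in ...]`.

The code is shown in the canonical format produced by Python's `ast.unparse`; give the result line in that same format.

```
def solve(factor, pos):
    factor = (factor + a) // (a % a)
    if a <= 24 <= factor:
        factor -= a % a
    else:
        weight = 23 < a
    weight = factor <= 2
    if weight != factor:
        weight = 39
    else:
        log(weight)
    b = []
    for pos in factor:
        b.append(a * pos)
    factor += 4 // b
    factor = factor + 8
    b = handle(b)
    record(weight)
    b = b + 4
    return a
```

b = [a * pos for pos in factor]

Transformed code:
def solve(factor, pos):
    factor = (factor + a) // (a % a)
    if a <= 24 <= factor:
        factor -= a % a
    else:
        weight = 23 < a
    weight = factor <= 2
    if weight != factor:
        weight = 39
    else:
        log(weight)
    b = [a * pos for pos in factor]
    factor += 4 // b
    factor = factor + 8
    b = handle(b)
    record(weight)
    b = b + 4
    return a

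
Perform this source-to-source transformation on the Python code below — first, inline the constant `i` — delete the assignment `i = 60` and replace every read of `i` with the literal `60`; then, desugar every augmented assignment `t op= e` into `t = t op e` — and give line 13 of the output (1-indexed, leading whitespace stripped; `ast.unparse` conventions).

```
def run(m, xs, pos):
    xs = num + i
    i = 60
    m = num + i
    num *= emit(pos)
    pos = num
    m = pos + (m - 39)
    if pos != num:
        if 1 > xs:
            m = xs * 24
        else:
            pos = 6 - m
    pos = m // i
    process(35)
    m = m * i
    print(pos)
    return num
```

Transformed code:
def run(m, xs, pos):
    xs = num + 60
    m = num + 60
    num = num * emit(pos)
    pos = num
    m = pos + (m - 39)
    if pos != num:
        if 1 > xs:
            m = xs * 24
        else:
            pos = 6 - m
    pos = m // 60
    process(35)
    m = m * 60
    print(pos)
    return num

process(35)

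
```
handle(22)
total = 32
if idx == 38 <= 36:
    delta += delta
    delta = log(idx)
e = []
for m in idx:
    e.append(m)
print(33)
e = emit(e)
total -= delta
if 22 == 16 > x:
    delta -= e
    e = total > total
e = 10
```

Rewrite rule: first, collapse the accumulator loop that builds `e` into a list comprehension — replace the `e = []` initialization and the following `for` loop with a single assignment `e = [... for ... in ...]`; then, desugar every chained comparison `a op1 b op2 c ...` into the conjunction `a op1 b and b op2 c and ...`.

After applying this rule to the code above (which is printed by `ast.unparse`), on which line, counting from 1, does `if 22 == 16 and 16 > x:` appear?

10

Transformed code:
handle(22)
total = 32
if idx == 38 and 38 <= 36:
    delta += delta
    delta = log(idx)
e = [m for m in idx]
print(33)
e = emit(e)
total -= delta
if 22 == 16 and 16 > x:
    delta -= e
    e = total > total
e = 10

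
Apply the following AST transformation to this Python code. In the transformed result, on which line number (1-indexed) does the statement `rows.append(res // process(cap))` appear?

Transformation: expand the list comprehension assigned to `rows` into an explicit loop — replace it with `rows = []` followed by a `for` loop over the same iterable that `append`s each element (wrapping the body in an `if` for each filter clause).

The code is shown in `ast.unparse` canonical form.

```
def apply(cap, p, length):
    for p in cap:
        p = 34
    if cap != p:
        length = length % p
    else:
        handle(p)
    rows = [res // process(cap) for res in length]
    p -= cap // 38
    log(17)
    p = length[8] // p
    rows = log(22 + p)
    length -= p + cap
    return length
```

Transformed code:
def apply(cap, p, length):
    for p in cap:
        p = 34
    if cap != p:
        length = length % p
    else:
        handle(p)
    rows = []
    for res in length:
        rows.append(res // process(cap))
    p -= cap // 38
    log(17)
    p = length[8] // p
    rows = log(22 + p)
    length -= p + cap
    return length

10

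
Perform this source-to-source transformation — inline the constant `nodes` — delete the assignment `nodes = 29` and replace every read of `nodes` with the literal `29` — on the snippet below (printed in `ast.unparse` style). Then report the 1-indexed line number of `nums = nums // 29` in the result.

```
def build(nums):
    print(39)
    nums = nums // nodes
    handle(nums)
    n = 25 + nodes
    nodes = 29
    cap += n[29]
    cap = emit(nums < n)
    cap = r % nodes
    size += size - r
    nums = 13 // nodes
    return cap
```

3

Transformed code:
def build(nums):
    print(39)
    nums = nums // 29
    handle(nums)
    n = 25 + 29
    cap += n[29]
    cap = emit(nums < n)
    cap = r % 29
    size += size - r
    nums = 13 // 29
    return cap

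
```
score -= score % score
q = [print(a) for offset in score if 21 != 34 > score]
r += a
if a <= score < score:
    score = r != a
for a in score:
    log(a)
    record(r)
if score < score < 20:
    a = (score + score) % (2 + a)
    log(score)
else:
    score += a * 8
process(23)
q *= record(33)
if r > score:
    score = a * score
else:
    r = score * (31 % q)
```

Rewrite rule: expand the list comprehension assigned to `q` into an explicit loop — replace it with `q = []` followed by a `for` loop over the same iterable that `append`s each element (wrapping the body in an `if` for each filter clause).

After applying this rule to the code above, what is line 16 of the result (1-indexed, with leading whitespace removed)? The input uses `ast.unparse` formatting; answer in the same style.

Transformed code:
score -= score % score
q = []
for offset in score:
    if 21 != 34 > score:
        q.append(print(a))
r += a
if a <= score < score:
    score = r != a
for a in score:
    log(a)
    record(r)
if score < score < 20:
    a = (score + score) % (2 + a)
    log(score)
else:
    score += a * 8
process(23)
q *= record(33)
if r > score:
    score = a * score
else:
    r = score * (31 % q)

score += a * 8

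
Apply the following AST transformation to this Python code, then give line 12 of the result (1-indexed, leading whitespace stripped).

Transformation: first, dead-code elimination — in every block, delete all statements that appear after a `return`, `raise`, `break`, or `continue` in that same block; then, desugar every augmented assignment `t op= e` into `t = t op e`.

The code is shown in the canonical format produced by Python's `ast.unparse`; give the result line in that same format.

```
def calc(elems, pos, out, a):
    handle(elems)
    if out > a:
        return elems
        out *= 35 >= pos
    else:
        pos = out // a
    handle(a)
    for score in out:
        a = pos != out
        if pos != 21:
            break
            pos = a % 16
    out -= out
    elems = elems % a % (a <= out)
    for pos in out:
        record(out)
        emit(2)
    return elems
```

Transformed code:
def calc(elems, pos, out, a):
    handle(elems)
    if out > a:
        return elems
    else:
        pos = out // a
    handle(a)
    for score in out:
        a = pos != out
        if pos != 21:
            break
    out = out - out
    elems = elems % a % (a <= out)
    for pos in out:
        record(out)
        emit(2)
    return elems

out = out - out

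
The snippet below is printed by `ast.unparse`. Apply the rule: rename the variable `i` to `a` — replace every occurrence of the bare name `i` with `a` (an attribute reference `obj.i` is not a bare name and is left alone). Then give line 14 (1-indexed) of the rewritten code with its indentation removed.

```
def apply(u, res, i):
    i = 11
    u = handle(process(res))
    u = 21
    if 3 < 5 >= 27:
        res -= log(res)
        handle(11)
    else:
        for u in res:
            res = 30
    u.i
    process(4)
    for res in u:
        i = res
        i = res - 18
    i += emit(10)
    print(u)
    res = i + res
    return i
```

Transformed code:
def apply(u, res, a):
    a = 11
    u = handle(process(res))
    u = 21
    if 3 < 5 >= 27:
        res -= log(res)
        handle(11)
    else:
        for u in res:
            res = 30
    u.i
    process(4)
    for res in u:
        a = res
        a = res - 18
    a += emit(10)
    print(u)
    res = a + res
    return a

a = res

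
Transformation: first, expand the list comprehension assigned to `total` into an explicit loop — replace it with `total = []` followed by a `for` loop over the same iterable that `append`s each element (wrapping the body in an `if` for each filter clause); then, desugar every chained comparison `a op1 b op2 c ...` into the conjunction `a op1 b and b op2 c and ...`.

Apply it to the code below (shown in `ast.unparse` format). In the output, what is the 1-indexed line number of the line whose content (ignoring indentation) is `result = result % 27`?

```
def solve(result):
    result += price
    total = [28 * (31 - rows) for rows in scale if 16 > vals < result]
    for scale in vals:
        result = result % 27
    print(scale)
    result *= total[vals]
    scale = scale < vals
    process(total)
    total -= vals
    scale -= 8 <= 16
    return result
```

8

Transformed code:
def solve(result):
    result += price
    total = []
    for rows in scale:
        if 16 > vals and vals < result:
            total.append(28 * (31 - rows))
    for scale in vals:
        result = result % 27
    print(scale)
    result *= total[vals]
    scale = scale < vals
    process(total)
    total -= vals
    scale -= 8 <= 16
    return result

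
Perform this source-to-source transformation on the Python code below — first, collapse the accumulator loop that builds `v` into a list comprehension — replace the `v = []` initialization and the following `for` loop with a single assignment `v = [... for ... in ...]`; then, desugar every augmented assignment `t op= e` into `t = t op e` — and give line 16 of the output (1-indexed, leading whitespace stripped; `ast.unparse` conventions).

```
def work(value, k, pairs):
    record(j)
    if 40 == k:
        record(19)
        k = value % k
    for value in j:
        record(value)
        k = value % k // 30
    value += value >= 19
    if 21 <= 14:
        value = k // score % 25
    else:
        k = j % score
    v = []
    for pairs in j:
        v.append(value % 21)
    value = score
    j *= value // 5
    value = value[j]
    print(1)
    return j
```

Transformed code:
def work(value, k, pairs):
    record(j)
    if 40 == k:
        record(19)
        k = value % k
    for value in j:
        record(value)
        k = value % k // 30
    value = value + (value >= 19)
    if 21 <= 14:
        value = k // score % 25
    else:
        k = j % score
    v = [value % 21 for pairs in j]
    value = score
    j = j * (value // 5)
    value = value[j]
    print(1)
    return j

j = j * (value // 5)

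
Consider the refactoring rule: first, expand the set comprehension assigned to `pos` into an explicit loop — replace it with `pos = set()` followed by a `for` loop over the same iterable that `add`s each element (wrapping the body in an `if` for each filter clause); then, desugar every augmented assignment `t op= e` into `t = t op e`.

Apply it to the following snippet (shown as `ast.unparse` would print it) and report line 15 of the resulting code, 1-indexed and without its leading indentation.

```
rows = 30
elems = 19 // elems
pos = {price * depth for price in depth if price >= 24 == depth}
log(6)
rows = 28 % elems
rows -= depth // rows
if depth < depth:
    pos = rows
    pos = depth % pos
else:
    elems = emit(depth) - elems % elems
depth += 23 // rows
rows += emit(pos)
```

Transformed code:
rows = 30
elems = 19 // elems
pos = set()
for price in depth:
    if price >= 24 == depth:
        pos.add(price * depth)
log(6)
rows = 28 % elems
rows = rows - depth // rows
if depth < depth:
    pos = rows
    pos = depth % pos
else:
    elems = emit(depth) - elems % elems
depth = depth + 23 // rows
rows = rows + emit(pos)

depth = depth + 23 // rows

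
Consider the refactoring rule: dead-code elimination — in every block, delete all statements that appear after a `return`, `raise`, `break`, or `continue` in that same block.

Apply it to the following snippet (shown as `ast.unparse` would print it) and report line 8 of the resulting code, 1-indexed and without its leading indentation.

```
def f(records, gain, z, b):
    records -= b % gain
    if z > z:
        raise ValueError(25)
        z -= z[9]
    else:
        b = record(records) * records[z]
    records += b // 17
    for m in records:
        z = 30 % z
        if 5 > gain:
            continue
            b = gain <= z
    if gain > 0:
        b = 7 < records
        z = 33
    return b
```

for m in records:

Transformed code:
def f(records, gain, z, b):
    records -= b % gain
    if z > z:
        raise ValueError(25)
    else:
        b = record(records) * records[z]
    records += b // 17
    for m in records:
        z = 30 % z
        if 5 > gain:
            continue
    if gain > 0:
        b = 7 < records
        z = 33
    return b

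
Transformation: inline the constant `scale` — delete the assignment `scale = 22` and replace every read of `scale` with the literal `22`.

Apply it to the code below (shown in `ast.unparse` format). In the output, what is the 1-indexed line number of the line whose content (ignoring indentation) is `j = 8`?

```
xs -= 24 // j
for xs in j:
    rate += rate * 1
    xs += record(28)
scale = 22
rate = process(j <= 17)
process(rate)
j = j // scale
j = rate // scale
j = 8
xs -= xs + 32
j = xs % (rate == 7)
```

9

Transformed code:
xs -= 24 // j
for xs in j:
    rate += rate * 1
    xs += record(28)
rate = process(j <= 17)
process(rate)
j = j // 22
j = rate // 22
j = 8
xs -= xs + 32
j = xs % (rate == 7)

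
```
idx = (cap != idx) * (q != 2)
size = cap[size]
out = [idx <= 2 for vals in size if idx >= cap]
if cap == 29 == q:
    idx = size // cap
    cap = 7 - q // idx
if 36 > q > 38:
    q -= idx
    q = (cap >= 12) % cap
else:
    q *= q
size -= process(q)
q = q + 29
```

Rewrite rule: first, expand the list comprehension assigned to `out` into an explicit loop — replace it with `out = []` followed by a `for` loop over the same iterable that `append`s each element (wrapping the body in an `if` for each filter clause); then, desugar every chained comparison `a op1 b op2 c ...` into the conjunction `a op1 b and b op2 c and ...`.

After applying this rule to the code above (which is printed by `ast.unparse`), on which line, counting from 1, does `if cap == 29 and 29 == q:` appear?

Transformed code:
idx = (cap != idx) * (q != 2)
size = cap[size]
out = []
for vals in size:
    if idx >= cap:
        out.append(idx <= 2)
if cap == 29 and 29 == q:
    idx = size // cap
    cap = 7 - q // idx
if 36 > q and q > 38:
    q -= idx
    q = (cap >= 12) % cap
else:
    q *= q
size -= process(q)
q = q + 29

7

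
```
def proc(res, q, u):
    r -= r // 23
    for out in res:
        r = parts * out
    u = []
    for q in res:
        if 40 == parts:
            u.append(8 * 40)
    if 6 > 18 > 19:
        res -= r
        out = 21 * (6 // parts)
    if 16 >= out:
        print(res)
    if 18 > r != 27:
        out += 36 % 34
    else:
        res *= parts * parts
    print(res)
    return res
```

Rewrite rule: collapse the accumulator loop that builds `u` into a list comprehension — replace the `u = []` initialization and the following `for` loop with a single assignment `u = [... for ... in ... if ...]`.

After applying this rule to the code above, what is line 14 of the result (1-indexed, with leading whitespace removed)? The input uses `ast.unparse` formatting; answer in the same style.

Transformed code:
def proc(res, q, u):
    r -= r // 23
    for out in res:
        r = parts * out
    u = [8 * 40 for q in res if 40 == parts]
    if 6 > 18 > 19:
        res -= r
        out = 21 * (6 // parts)
    if 16 >= out:
        print(res)
    if 18 > r != 27:
        out += 36 % 34
    else:
        res *= parts * parts
    print(res)
    return res

res *= parts * parts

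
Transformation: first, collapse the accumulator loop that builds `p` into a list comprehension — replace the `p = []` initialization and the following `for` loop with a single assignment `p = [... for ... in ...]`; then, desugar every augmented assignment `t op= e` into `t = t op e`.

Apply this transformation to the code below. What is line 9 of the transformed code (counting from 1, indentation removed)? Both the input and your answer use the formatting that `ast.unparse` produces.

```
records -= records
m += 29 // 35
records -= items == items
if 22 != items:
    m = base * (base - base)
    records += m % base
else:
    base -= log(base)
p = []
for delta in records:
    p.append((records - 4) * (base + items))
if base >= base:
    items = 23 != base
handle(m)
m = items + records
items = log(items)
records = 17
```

p = [(records - 4) * (base + items) for delta in records]

Transformed code:
records = records - records
m = m + 29 // 35
records = records - (items == items)
if 22 != items:
    m = base * (base - base)
    records = records + m % base
else:
    base = base - log(base)
p = [(records - 4) * (base + items) for delta in records]
if base >= base:
    items = 23 != base
handle(m)
m = items + records
items = log(items)
records = 17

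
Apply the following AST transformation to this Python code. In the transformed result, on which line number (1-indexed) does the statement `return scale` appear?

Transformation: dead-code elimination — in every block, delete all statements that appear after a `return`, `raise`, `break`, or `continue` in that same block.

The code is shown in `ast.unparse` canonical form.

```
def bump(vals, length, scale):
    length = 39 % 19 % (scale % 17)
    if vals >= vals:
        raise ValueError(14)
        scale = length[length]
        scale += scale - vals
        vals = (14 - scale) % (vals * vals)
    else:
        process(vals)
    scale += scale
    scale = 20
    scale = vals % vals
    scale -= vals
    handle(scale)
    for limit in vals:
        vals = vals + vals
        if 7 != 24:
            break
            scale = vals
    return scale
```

16

Transformed code:
def bump(vals, length, scale):
    length = 39 % 19 % (scale % 17)
    if vals >= vals:
        raise ValueError(14)
    else:
        process(vals)
    scale += scale
    scale = 20
    scale = vals % vals
    scale -= vals
    handle(scale)
    for limit in vals:
        vals = vals + vals
        if 7 != 24:
            break
    return scale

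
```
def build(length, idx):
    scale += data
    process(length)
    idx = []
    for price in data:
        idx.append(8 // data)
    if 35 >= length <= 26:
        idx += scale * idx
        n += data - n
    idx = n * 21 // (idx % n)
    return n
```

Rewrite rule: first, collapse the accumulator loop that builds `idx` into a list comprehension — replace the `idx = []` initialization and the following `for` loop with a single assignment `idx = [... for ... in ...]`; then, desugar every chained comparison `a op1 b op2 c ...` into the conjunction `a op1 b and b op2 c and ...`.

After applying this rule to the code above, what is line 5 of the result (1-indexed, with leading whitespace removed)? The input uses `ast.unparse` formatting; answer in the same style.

Transformed code:
def build(length, idx):
    scale += data
    process(length)
    idx = [8 // data for price in data]
    if 35 >= length and length <= 26:
        idx += scale * idx
        n += data - n
    idx = n * 21 // (idx % n)
    return n

if 35 >= length and length <= 26:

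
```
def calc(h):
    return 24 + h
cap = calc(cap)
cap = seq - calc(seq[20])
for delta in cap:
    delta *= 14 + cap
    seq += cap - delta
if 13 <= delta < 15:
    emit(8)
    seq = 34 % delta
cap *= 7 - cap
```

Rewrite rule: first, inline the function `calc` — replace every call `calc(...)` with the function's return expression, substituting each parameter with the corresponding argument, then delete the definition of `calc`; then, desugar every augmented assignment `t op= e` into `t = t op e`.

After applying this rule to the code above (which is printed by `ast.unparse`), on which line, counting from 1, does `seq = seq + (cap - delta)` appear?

Transformed code:
cap = 24 + cap
cap = seq - (24 + seq[20])
for delta in cap:
    delta = delta * (14 + cap)
    seq = seq + (cap - delta)
if 13 <= delta < 15:
    emit(8)
    seq = 34 % delta
cap = cap * (7 - cap)

5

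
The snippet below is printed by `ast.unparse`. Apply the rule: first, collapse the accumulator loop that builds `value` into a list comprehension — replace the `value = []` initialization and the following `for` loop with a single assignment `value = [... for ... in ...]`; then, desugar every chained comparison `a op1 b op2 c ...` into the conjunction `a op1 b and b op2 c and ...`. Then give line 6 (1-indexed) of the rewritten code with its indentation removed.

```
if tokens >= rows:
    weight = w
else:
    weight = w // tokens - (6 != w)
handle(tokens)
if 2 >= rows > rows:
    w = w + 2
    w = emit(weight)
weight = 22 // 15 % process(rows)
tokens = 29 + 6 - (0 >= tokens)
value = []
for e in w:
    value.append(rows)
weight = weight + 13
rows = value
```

if 2 >= rows and rows > rows:

Transformed code:
if tokens >= rows:
    weight = w
else:
    weight = w // tokens - (6 != w)
handle(tokens)
if 2 >= rows and rows > rows:
    w = w + 2
    w = emit(weight)
weight = 22 // 15 % process(rows)
tokens = 29 + 6 - (0 >= tokens)
value = [rows for e in w]
weight = weight + 13
rows = value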